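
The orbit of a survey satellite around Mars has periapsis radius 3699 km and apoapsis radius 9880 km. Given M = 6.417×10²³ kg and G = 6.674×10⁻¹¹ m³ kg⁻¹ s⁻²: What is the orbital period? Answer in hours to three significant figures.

T ≈ 4.72 hours

μ = GM = 6.674×10⁻¹¹ × 6.417×10²³ = 4.283×10¹³ m³/s².
Semi-major axis a = (r_p + r_a)/2 = (3699.0 + 9880.0)/2 = 6789.5 km = 6.790×10⁶ m.
By Kepler's third law T = 2π√(a³/μ) = 2π × 2.703×10³ = 1.699×10⁴ s.
= 4.718 hours.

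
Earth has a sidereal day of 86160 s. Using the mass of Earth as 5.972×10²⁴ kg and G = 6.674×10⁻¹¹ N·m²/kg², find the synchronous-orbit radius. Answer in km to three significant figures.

r_sync ≈ 42200 km

μ = GM = 6.674×10⁻¹¹ × 5.972×10²⁴ = 3.986×10¹⁴ m³/s².
A synchronous orbit has period T, so by Kepler's third law a = (μT²/4π²)^(1/3).
μT²/4π² = 3.986×10¹⁴ × (8.616×10⁴)² / 39.48 = 7.495×10²² m³.
a = 4.216×10⁷ m = 42162 km.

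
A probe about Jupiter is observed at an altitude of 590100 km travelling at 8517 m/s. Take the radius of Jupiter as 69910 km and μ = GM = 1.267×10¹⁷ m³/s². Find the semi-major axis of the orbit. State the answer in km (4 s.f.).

a ≈ 4.069×10⁵ km

r = 69910 + 590100 = 6.6001×10⁵ km = 6.600×10⁸ m.
Specific orbital energy ε = v²/2 − μ/r = (8517)²/2 − 1.267×10¹⁷/6.600×10⁸ = -1.557×10⁸ J/kg.
Since ε = −μ/(2a), a = −μ/(2ε) = 4.069×10⁸ m = 4.0688×10⁵ km.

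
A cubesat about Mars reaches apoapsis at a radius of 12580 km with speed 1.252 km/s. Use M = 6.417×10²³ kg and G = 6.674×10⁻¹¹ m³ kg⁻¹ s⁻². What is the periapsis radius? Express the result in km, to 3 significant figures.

μ = GM = 6.674×10⁻¹¹ × 6.417×10²³ = 4.283×10¹³ m³/s².
r_a = 1.258×10⁷ m.
Specific energy ε = v²/2 − μ/r = -2.621×10⁶ J/kg, so a = −μ/(2ε) = 8.171×10⁶ m.
The apsides satisfy r_p + r_a = 2a, so the periapsis radius is 2a − r_a = 3.762×10⁶ m = 3762.3 km.

periapsis radius ≈ 3760 km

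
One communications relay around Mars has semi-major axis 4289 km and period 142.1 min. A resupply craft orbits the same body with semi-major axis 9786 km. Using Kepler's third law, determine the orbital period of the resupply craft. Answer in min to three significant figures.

Kepler's third law: T² ∝ a³, so T₂ = T₁ (a₂/a₁)^(3/2).
a₂/a₁ = 2.282, (a₂/a₁)^(3/2) = 3.446.
T₂ = 142.1 × 3.446 = 489.7 min.

T₂ ≈ 490 min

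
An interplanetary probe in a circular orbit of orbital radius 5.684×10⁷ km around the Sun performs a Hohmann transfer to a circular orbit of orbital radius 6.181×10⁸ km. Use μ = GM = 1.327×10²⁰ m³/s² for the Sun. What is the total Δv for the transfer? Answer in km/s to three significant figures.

r₁ = 5.684×10⁷ km = 5.684×10¹⁰ m.
r₂ = 6.181×10⁸ km = 6.181×10¹¹ m.
Transfer ellipse a_t = (r₁ + r₂)/2 = 3.375×10¹¹ m.
At r₁: circular v_c1 = √(μ/r₁) = 48320 m/s; transfer-perihelion v_p = √[μ(2/r₁ − 1/a_t)] = 65390 m/s.
Δv₁ = v_p − v_c1 = 17070 m/s.
At r₂: circular v_c2 = √(μ/r₂) = 14650 m/s; transfer-aphelion v_a = √[μ(2/r₂ − 1/a_t)] = 6013 m/s.
Δv₂ = v_c2 − v_a = 8639 m/s.
Total Δv = Δv₁ + Δv₂ = 25710 m/s = 25.71 km/s.

Δv_total ≈ 25.7 km/s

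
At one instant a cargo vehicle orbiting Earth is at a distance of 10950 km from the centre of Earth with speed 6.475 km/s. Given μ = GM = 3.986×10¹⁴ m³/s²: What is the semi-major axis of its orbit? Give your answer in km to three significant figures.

r = 1.095×10⁷ m.
Specific orbital energy ε = v²/2 − μ/r = (6475)²/2 − 3.986×10¹⁴/1.095×10⁷ = -1.544×10⁷ J/kg.
Since ε = −μ/(2a), a = −μ/(2ε) = 1.291×10⁷ m = 12909 km.

a ≈ 12900 km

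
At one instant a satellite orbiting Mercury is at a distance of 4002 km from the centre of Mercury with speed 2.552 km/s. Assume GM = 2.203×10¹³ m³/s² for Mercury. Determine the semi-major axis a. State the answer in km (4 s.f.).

r = 4.002×10⁶ m.
Specific orbital energy ε = v²/2 − μ/r = (2552)²/2 − 2.203×10¹³/4.002×10⁶ = -2.248×10⁶ J/kg.
Since ε = −μ/(2a), a = −μ/(2ε) = 4.899×10⁶ m = 4899.0 km.

a ≈ 4899 km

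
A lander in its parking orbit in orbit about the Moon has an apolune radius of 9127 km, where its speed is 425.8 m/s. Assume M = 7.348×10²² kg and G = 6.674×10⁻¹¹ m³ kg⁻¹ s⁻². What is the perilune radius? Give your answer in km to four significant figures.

μ = GM = 6.674×10⁻¹¹ × 7.348×10²² = 4.904×10¹² m³/s².
r_a = 9.127×10⁶ m.
Specific energy ε = v²/2 − μ/r = -4.467×10⁵ J/kg, so a = −μ/(2ε) = 5.490×10⁶ m.
The apsides satisfy r_p + r_a = 2a, so the perilune radius is 2a − r_a = 1.852×10⁶ m = 1852.4 km.

perilune radius ≈ 1852 km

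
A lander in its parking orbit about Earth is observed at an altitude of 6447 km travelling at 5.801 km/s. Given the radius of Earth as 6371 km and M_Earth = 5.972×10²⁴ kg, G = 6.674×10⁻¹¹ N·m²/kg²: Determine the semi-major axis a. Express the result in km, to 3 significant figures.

a ≈ 14000 km

μ = GM = 6.674×10⁻¹¹ × 5.972×10²⁴ = 3.986×10¹⁴ m³/s².
r = 6371 + 6447 = 12818 km = 1.282×10⁷ m.
Vis-viva rearranged: 1/a = 2/r − v²/μ = 1.560×10⁻⁷ − 8.443×10⁻⁸ = 7.160×10⁻⁸ m⁻¹.
a = 1.397×10⁷ m = 13966 km.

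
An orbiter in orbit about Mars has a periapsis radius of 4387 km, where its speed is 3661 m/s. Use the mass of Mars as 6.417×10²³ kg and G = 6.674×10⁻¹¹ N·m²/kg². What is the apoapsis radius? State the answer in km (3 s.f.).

μ = GM = 6.674×10⁻¹¹ × 6.417×10²³ = 4.283×10¹³ m³/s².
r_p = 4.387×10⁶ m.
Specific energy ε = v²/2 − μ/r = -3.061×10⁶ J/kg, so a = −μ/(2ε) = 6.996×10⁶ m.
The apsides satisfy r_p + r_a = 2a, so the apoapsis radius is 2a − r_p = 9.605×10⁶ m = 9605.1 km.

apoapsis radius ≈ 9610 km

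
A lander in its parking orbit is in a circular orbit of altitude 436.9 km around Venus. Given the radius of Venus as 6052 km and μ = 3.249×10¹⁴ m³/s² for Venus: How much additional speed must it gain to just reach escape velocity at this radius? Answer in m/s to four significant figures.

Δv ≈ 2931 m/s

r = 6052 + 436.9 = 6488.9 km = 6.4889×10⁶ m.
Circular speed v_c = √(μ/r) = 7076 m/s.
Escape speed v_esc = √(2μ/r) = √2 × v_c = 10010 m/s.
Δv = v_esc − v_c = 2931 m/s.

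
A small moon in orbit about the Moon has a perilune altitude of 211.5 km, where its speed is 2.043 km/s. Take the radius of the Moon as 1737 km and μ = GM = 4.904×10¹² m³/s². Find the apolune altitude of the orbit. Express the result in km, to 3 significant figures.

apolune altitude ≈ 7720 km

r_p = 1737 + 211.5 = 1948.5 km = 1.948×10⁶ m.
Specific energy ε = v²/2 − μ/r = -4.299×10⁵ J/kg, so a = −μ/(2ε) = 5.704×10⁶ m.
The apsides satisfy r_p + r_a = 2a, so the apolune radius is 2a − r_p = 9.459×10⁶ m = 9459.2 km.
Apolune altitude = 9459.2 − 1737 = 7722.2 km.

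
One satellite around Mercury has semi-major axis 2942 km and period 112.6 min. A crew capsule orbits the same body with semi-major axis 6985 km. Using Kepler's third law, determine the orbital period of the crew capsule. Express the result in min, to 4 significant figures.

T₂ ≈ 411.9 min

Kepler's third law: T² ∝ a³, so T₂ = T₁ (a₂/a₁)^(3/2).
a₂/a₁ = 2.374, (a₂/a₁)^(3/2) = 3.658.
T₂ = 112.6 × 3.658 = 411.9 min.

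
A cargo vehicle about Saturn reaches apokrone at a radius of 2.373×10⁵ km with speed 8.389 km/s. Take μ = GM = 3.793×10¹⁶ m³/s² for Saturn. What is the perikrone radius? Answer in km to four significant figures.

perikrone radius ≈ 66990 km

r_a = 2.373×10⁸ m.
Specific energy ε = v²/2 − μ/r = -1.247×10⁸ J/kg, so a = −μ/(2ε) = 1.521×10⁸ m.
The apsides satisfy r_p + r_a = 2a, so the perikrone radius is 2a − r_a = 6.699×10⁷ m = 66987 km.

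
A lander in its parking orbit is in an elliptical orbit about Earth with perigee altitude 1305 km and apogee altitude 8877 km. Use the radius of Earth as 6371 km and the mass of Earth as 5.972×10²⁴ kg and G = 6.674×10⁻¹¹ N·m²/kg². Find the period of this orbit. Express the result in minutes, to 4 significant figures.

T ≈ 203.5 minutes

μ = GM = 6.674×10⁻¹¹ × 5.972×10²⁴ = 3.986×10¹⁴ m³/s².
r_p = 6371 + 1305 = 7676.0 km = 7.6760×10⁶ m.
r_a = 6371 + 8877 = 15248 km = 1.5248×10⁷ m.
Semi-major axis a = (r_p + r_a)/2 = (7676.0 + 15248)/2 = 11462 km = 1.146×10⁷ m.
By Kepler's third law T = 2π√(a³/μ) = 2π × 1.944×10³ = 1.221×10⁴ s.
= 203.5 minutes.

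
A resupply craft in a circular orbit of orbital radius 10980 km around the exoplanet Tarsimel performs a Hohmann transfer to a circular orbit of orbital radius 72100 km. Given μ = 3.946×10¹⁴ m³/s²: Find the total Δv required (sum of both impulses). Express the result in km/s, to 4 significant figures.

r₁ = 10980 km = 1.098×10⁷ m.
r₂ = 72100 km = 7.210×10⁷ m.
Transfer ellipse a_t = (r₁ + r₂)/2 = 4.154×10⁷ m.
At r₁: circular v_c1 = √(μ/r₁) = 5995 m/s; transfer-periapsis v_p = √[μ(2/r₁ − 1/a_t)] = 7898 m/s.
Δv₁ = v_p − v_c1 = 1903 m/s.
At r₂: circular v_c2 = √(μ/r₂) = 2339 m/s; transfer-apoapsis v_a = √[μ(2/r₂ − 1/a_t)] = 1203 m/s.
Δv₂ = v_c2 − v_a = 1137 m/s.
Total Δv = Δv₁ + Δv₂ = 3040 m/s = 3.040 km/s.

Δv_total ≈ 3.040 km/s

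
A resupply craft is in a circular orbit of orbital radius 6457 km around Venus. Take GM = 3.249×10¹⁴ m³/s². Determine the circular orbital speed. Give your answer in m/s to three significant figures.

r = 6457 km = 6.457×10⁶ m.
For a circular orbit v = √(μ/r) = √(3.249×10¹⁴ / 6.457×10⁶) = √(5.032×10⁷) = 7093 m/s.

v ≈ 7090 m/s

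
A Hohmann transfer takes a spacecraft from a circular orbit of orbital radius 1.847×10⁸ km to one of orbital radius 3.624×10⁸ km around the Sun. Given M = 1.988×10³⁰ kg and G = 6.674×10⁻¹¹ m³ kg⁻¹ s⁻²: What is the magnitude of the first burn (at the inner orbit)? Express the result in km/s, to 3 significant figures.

μ = GM = 6.674×10⁻¹¹ × 1.988×10³⁰ = 1.327×10²⁰ m³/s².
r₁ = 1.847×10⁸ km = 1.847×10¹¹ m.
r₂ = 3.624×10⁸ km = 3.624×10¹¹ m.
Transfer ellipse a_t = (r₁ + r₂)/2 = 2.736×10¹¹ m.
At r₁: circular v_c1 = √(μ/r₁) = 26800 m/s; transfer-perihelion v_p = √[μ(2/r₁ − 1/a_t)] = 30850 m/s.
Δv₁ = v_p − v_c1 = 4047 m/s.
= 4.047 km/s.

Δv ≈ 4.05 km/s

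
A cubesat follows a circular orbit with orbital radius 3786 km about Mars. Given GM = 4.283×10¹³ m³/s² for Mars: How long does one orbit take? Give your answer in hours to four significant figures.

r = 3786 km = 3.786×10⁶ m.
Kepler's third law: T = 2π√(r³/μ) = 2π√((3.786×10⁶)³ / 4.283×10¹³).
r³/μ = 1.267×10⁶ s², so T = 2π × 1.126×10³ = 7.073×10³ s.
Converting: 7.073×10³ s ÷ 3600 = 1.965 hours.

T ≈ 1.965 hours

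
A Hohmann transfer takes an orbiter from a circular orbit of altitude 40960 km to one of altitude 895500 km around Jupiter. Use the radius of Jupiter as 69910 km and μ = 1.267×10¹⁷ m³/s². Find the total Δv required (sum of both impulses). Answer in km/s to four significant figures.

Δv_total ≈ 17.73 km/s

r₁ = 69910 + 40960 = 110870 km = 1.1087×10⁸ m.
r₂ = 69910 + 895500 = 965410 km = 9.6541×10⁸ m.
Transfer ellipse a_t = (r₁ + r₂)/2 = 5.381×10⁸ m.
At r₁: circular v_c1 = √(μ/r₁) = 33810 m/s; transfer-perijove v_p = √[μ(2/r₁ − 1/a_t)] = 45280 m/s.
Δv₁ = v_p − v_c1 = 11470 m/s.
At r₂: circular v_c2 = √(μ/r₂) = 11460 m/s; transfer-apojove v_a = √[μ(2/r₂ − 1/a_t)] = 5200 m/s.
Δv₂ = v_c2 − v_a = 6256 m/s.
Total Δv = Δv₁ + Δv₂ = 17730 m/s = 17.73 km/s.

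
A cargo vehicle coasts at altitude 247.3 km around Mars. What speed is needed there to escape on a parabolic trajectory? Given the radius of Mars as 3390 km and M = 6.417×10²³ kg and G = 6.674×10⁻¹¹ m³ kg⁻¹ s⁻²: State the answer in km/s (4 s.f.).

μ = GM = 6.674×10⁻¹¹ × 6.417×10²³ = 4.283×10¹³ m³/s².
r = 3390 + 247.3 = 3637.3 km = 3.6373×10⁶ m.
Escape speed v_esc = √(2μ/r) = √(2 × 4.283×10¹³ / 3.637×10⁶) = √(2.355×10⁷) = 4853 m/s.
= 4.853 km/s.

v_esc ≈ 4.853 km/s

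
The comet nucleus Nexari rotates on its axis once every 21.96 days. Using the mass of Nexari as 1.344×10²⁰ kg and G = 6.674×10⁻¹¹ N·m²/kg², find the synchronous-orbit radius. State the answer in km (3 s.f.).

r_sync ≈ 9350 km

μ = GM = 6.674×10⁻¹¹ × 1.344×10²⁰ = 8.970×10⁹ m³/s².
T = 21.96 days = 1.897×10⁶ s.
A synchronous orbit has period T, so by Kepler's third law a = (μT²/4π²)^(1/3).
μT²/4π² = 8.970×10⁹ × (1.897×10⁶)² / 39.48 = 8.179×10²⁰ m³.
a = 9.352×10⁶ m = 9352.0 km.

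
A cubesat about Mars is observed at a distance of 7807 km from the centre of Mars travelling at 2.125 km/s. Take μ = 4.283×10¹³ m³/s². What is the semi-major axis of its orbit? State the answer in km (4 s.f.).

a ≈ 6634 km

r = 7.807×10⁶ m.
Vis-viva rearranged: 1/a = 2/r − v²/μ = 2.562×10⁻⁷ − 1.054×10⁻⁷ = 1.507×10⁻⁷ m⁻¹.
a = 6.634×10⁶ m = 6633.5 km.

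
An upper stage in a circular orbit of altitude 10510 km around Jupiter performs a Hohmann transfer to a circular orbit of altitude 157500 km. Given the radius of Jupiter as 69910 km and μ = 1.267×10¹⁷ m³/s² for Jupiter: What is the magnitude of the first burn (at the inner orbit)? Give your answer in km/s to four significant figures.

Δv ≈ 8.555 km/s

r₁ = 69910 + 10510 = 80420 km = 8.0420×10⁷ m.
r₂ = 69910 + 157500 = 227410 km = 2.2741×10⁸ m.
Transfer ellipse a_t = (r₁ + r₂)/2 = 1.539×10⁸ m.
At r₁: circular v_c1 = √(μ/r₁) = 39690 m/s; transfer-perijove v_p = √[μ(2/r₁ − 1/a_t)] = 48250 m/s.
Δv₁ = v_p − v_c1 = 8555 m/s.
= 8.555 km/s.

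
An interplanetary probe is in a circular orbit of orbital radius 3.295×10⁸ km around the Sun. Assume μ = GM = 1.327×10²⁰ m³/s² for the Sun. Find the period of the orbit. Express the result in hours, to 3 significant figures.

T ≈ 28700 hours

r = 3.295×10⁸ km = 3.295×10¹¹ m.
Kepler's third law: T = 2π√(r³/μ) = 2π√((3.295×10¹¹)³ / 1.327×10²⁰).
r³/μ = 2.696×10¹⁴ s², so T = 2π × 1.642×10⁷ = 1.032×10⁸ s.
Converting: 1.032×10⁸ s ÷ 3600 = 28660 hours.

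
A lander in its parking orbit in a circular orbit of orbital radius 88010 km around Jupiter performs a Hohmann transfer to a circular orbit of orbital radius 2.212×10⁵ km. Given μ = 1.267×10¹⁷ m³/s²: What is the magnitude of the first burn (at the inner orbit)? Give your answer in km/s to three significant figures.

r₁ = 88010 km = 8.801×10⁷ m.
r₂ = 2.212×10⁵ km = 2.212×10⁸ m.
Transfer ellipse a_t = (r₁ + r₂)/2 = 1.546×10⁸ m.
At r₁: circular v_c1 = √(μ/r₁) = 37940 m/s; transfer-perijove v_p = √[μ(2/r₁ − 1/a_t)] = 45380 m/s.
Δv₁ = v_p − v_c1 = 7442 m/s.
= 7.442 km/s.

Δv ≈ 7.44 km/s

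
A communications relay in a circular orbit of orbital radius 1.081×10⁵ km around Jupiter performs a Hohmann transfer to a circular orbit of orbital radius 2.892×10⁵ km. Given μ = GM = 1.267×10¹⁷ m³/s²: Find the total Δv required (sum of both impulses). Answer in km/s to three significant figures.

r₁ = 1.081×10⁵ km = 1.081×10⁸ m.
r₂ = 2.892×10⁵ km = 2.892×10⁸ m.
Transfer ellipse a_t = (r₁ + r₂)/2 = 1.986×10⁸ m.
At r₁: circular v_c1 = √(μ/r₁) = 34240 m/s; transfer-perijove v_p = √[μ(2/r₁ − 1/a_t)] = 41310 m/s.
Δv₁ = v_p − v_c1 = 7072 m/s.
At r₂: circular v_c2 = √(μ/r₂) = 20930 m/s; transfer-apojove v_a = √[μ(2/r₂ − 1/a_t)] = 15440 m/s.
Δv₂ = v_c2 − v_a = 5491 m/s.
Total Δv = Δv₁ + Δv₂ = 12560 m/s = 12.56 km/s.

Δv_total ≈ 12.6 km/s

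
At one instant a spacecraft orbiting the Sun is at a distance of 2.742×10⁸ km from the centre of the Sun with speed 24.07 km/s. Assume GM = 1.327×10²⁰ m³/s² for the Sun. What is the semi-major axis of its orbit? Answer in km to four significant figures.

r = 2.742×10¹¹ m.
Vis-viva rearranged: 1/a = 2/r − v²/μ = 7.294×10⁻¹² − 4.366×10⁻¹² = 2.928×10⁻¹² m⁻¹.
a = 3.415×10¹¹ m = 3.4153×10⁸ km.

a ≈ 3.415×10⁸ km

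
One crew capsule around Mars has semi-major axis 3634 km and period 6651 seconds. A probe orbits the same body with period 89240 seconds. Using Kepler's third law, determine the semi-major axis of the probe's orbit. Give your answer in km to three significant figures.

Kepler's third law: a³ ∝ T², so a₂ = a₁ (T₂/T₁)^(2/3).
T₂/T₁ = 13.42, (T₂/T₁)^(2/3) = 5.647.
a₂ = 3634 × 5.647 = 20520 km.

a₂ ≈ 20500 km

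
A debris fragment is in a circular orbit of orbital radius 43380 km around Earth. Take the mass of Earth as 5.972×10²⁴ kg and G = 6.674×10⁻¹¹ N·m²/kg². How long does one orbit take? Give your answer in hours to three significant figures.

μ = GM = 6.674×10⁻¹¹ × 5.972×10²⁴ = 3.986×10¹⁴ m³/s².
r = 43380 km = 4.338×10⁷ m.
Kepler's third law: T = 2π√(r³/μ) = 2π√((4.338×10⁷)³ / 3.986×10¹⁴).
r³/μ = 2.048×10⁸ s², so T = 2π × 1.431×10⁴ = 8.992×10⁴ s.
Converting: 8.992×10⁴ s ÷ 3600 = 24.98 hours.

T ≈ 25.0 hours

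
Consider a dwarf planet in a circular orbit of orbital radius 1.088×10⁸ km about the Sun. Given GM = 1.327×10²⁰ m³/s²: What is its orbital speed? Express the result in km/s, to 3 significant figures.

r = 1.088×10⁸ km = 1.088×10¹¹ m.
For a circular orbit v = √(μ/r) = √(1.327×10²⁰ / 1.088×10¹¹) = √(1.220×10⁹) = 34920 m/s.
That is 34.92 km/s.

v ≈ 34.9 km/s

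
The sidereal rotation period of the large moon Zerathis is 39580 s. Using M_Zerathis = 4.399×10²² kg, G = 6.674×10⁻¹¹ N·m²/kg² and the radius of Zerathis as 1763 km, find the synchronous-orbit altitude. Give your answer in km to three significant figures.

h_sync ≈ 3120 km

μ = GM = 6.674×10⁻¹¹ × 4.399×10²² = 2.936×10¹² m³/s².
A synchronous orbit has period T, so by Kepler's third law a = (μT²/4π²)^(1/3).
μT²/4π² = 2.936×10¹² × (3.958×10⁴)² / 39.48 = 1.165×10²⁰ m³.
a = 4.884×10⁶ m = 4884.0 km.
Altitude h = a − R = 4884.0 − 1763 = 3121.0 km.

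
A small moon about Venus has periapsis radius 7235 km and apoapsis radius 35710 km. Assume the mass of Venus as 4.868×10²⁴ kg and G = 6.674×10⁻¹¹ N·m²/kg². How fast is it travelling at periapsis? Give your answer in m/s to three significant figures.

μ = GM = 6.674×10⁻¹¹ × 4.868×10²⁴ = 3.249×10¹⁴ m³/s².
Semi-major axis a = (r_p + r_a)/2 = 21472 km = 2.147×10⁷ m.
Vis-viva: v² = μ(2/r − 1/a) = 3.249×10¹⁴ × (2.764×10⁻⁷ − 4.657×10⁻⁸) = 7.468×10⁷ m²/s².
v = 8642 m/s.

v ≈ 8640 m/s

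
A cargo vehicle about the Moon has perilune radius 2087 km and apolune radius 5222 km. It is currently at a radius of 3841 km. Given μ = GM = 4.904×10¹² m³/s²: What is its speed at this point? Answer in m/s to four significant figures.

Semi-major axis a = (r_p + r_a)/2 = 3654.5 km = 3.654×10⁶ m.
Vis-viva: v² = μ(2/r − 1/a) = 4.904×10¹² × (5.207×10⁻⁷ − 2.736×10⁻⁷) = 1.212×10⁶ m²/s².
v = 1101 m/s.

v ≈ 1101 m/s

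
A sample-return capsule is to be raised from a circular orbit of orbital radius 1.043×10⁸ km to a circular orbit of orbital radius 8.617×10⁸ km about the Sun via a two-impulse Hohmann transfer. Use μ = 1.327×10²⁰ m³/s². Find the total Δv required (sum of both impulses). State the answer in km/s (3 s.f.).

Δv_total ≈ 18.6 km/s

r₁ = 1.043×10⁸ km = 1.043×10¹¹ m.
r₂ = 8.617×10⁸ km = 8.617×10¹¹ m.
Transfer ellipse a_t = (r₁ + r₂)/2 = 4.830×10¹¹ m.
At r₁: circular v_c1 = √(μ/r₁) = 35670 m/s; transfer-perihelion v_p = √[μ(2/r₁ − 1/a_t)] = 47640 m/s.
Δv₁ = v_p − v_c1 = 11970 m/s.
At r₂: circular v_c2 = √(μ/r₂) = 12410 m/s; transfer-aphelion v_a = √[μ(2/r₂ − 1/a_t)] = 5767 m/s.
Δv₂ = v_c2 − v_a = 6643 m/s.
Total Δv = Δv₁ + Δv₂ = 18620 m/s = 18.62 km/s.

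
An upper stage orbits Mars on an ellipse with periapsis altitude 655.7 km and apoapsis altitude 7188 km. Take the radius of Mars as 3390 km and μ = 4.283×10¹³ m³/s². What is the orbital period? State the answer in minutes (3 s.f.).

T ≈ 316 minutes

r_p = 3390 + 655.7 = 4045.7 km = 4.0457×10⁶ m.
r_a = 3390 + 7188 = 10578 km = 1.0578×10⁷ m.
Semi-major axis a = (r_p + r_a)/2 = (4045.7 + 10578)/2 = 7311.9 km = 7.312×10⁶ m.
By Kepler's third law T = 2π√(a³/μ) = 2π × 3.021×10³ = 1.898×10⁴ s.
= 316.4 minutes.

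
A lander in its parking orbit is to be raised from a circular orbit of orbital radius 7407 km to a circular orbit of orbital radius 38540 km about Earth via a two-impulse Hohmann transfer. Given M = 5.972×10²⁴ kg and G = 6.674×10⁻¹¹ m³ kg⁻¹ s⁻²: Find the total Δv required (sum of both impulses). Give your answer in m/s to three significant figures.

μ = GM = 6.674×10⁻¹¹ × 5.972×10²⁴ = 3.986×10¹⁴ m³/s².
r₁ = 7407 km = 7.407×10⁶ m.
r₂ = 38540 km = 3.854×10⁷ m.
Transfer ellipse a_t = (r₁ + r₂)/2 = 2.297×10⁷ m.
At r₁: circular v_c1 = √(μ/r₁) = 7336 m/s; transfer-perigee v_p = √[μ(2/r₁ − 1/a_t)] = 9501 m/s.
Δv₁ = v_p − v_c1 = 2166 m/s.
At r₂: circular v_c2 = √(μ/r₂) = 3216 m/s; transfer-apogee v_a = √[μ(2/r₂ − 1/a_t)] = 1826 m/s.
Δv₂ = v_c2 − v_a = 1390 m/s.
Total Δv = Δv₁ + Δv₂ = 3555 m/s.

Δv_total ≈ 3560 m/s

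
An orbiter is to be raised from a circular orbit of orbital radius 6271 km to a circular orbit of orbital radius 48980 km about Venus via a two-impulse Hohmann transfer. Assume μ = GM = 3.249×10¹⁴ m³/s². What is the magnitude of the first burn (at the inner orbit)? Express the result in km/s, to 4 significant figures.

Δv ≈ 2.386 km/s

r₁ = 6271 km = 6.271×10⁶ m.
r₂ = 48980 km = 4.898×10⁷ m.
Transfer ellipse a_t = (r₁ + r₂)/2 = 2.763×10⁷ m.
At r₁: circular v_c1 = √(μ/r₁) = 7198 m/s; transfer-periapsis v_p = √[μ(2/r₁ − 1/a_t)] = 9584 m/s.
Δv₁ = v_p − v_c1 = 2386 m/s.
= 2.386 km/s.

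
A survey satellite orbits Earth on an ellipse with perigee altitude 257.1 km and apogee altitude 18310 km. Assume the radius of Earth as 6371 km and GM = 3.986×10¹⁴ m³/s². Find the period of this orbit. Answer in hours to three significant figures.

T ≈ 5.41 hours

r_p = 6371 + 257.1 = 6628.1 km = 6.6281×10⁶ m.
r_a = 6371 + 18310 = 24681 km = 2.4681×10⁷ m.
Semi-major axis a = (r_p + r_a)/2 = (6628.1 + 24681)/2 = 15655 km = 1.565×10⁷ m.
By Kepler's third law T = 2π√(a³/μ) = 2π × 3.102×10³ = 1.949×10⁴ s.
= 5.415 hours.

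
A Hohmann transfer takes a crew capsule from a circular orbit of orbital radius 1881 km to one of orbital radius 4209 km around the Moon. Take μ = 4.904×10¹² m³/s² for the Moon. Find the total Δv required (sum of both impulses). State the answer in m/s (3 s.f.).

r₁ = 1881 km = 1.881×10⁶ m.
r₂ = 4209 km = 4.209×10⁶ m.
Transfer ellipse a_t = (r₁ + r₂)/2 = 3.045×10⁶ m.
At r₁: circular v_c1 = √(μ/r₁) = 1615 m/s; transfer-perilune v_p = √[μ(2/r₁ − 1/a_t)] = 1898 m/s.
Δv₁ = v_p − v_c1 = 283.7 m/s.
At r₂: circular v_c2 = √(μ/r₂) = 1079 m/s; transfer-apolune v_a = √[μ(2/r₂ − 1/a_t)] = 848.4 m/s.
Δv₂ = v_c2 − v_a = 231.0 m/s.
Total Δv = Δv₁ + Δv₂ = 514.7 m/s.

Δv_total ≈ 515 m/s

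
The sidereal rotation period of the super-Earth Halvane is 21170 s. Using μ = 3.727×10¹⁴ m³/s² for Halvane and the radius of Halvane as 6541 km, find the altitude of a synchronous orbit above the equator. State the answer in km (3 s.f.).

A synchronous orbit has period T, so by Kepler's third law a = (μT²/4π²)^(1/3).
μT²/4π² = 3.727×10¹⁴ × (2.117×10⁴)² / 39.48 = 4.231×10²¹ m³.
a = 1.617×10⁷ m = 16174 km.
Altitude h = a − R = 16174 − 6541 = 9632.9 km.

h_sync ≈ 9630 km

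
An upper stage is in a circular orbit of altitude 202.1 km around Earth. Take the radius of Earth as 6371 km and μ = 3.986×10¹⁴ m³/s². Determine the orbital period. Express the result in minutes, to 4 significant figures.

T ≈ 88.39 minutes

r = 6371 + 202.1 = 6573.1 km = 6.5731×10⁶ m.
Kepler's third law: T = 2π√(r³/μ) = 2π√((6.573×10⁶)³ / 3.986×10¹⁴).
r³/μ = 7.125×10⁵ s², so T = 2π × 8.441×10² = 5.304×10³ s.
Converting: 5.304×10³ s ÷ 60.00 = 88.39 minutes.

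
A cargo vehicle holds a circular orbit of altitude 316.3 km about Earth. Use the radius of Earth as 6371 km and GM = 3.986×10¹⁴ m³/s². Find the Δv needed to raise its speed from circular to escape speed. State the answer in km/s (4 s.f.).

r = 6371 + 316.3 = 6687.3 km = 6.6873×10⁶ m.
Circular speed v_c = √(μ/r) = 7720 m/s.
Escape speed v_esc = √(2μ/r) = √2 × v_c = 10920 m/s.
Δv = v_esc − v_c = 3198 m/s = 3.198 km/s.

Δv ≈ 3.198 km/s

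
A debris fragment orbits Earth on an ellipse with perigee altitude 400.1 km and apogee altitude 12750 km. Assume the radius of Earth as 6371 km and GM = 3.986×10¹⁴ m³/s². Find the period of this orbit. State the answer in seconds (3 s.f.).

r_p = 6371 + 400.1 = 6771.1 km = 6.7711×10⁶ m.
r_a = 6371 + 12750 = 19121 km = 1.9121×10⁷ m.
Semi-major axis a = (r_p + r_a)/2 = (6771.1 + 19121)/2 = 12946 km = 1.295×10⁷ m.
By Kepler's third law T = 2π√(a³/μ) = 2π × 2.333×10³ = 1.466×10⁴ s.

T ≈ 14700 seconds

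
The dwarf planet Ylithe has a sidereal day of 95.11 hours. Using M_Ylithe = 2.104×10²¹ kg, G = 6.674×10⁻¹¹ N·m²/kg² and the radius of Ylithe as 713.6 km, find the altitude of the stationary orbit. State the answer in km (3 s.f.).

h_sync ≈ 6760 km

μ = GM = 6.674×10⁻¹¹ × 2.104×10²¹ = 1.404×10¹¹ m³/s².
T = 95.11 hours = 3.424×10⁵ s.
A synchronous orbit has period T, so by Kepler's third law a = (μT²/4π²)^(1/3).
μT²/4π² = 1.404×10¹¹ × (3.424×10⁵)² / 39.48 = 4.170×10²⁰ m³.
a = 7.471×10⁶ m = 7471.0 km.
Altitude h = a − R = 7471.0 − 713.6 = 6757.4 km.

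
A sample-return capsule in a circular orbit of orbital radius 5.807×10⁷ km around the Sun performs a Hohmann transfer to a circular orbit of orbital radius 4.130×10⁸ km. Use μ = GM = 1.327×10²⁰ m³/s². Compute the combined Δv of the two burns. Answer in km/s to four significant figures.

r₁ = 5.807×10⁷ km = 5.807×10¹⁰ m.
r₂ = 4.130×10⁸ km = 4.130×10¹¹ m.
Transfer ellipse a_t = (r₁ + r₂)/2 = 2.355×10¹¹ m.
At r₁: circular v_c1 = √(μ/r₁) = 47800 m/s; transfer-perihelion v_p = √[μ(2/r₁ − 1/a_t)] = 63300 m/s.
Δv₁ = v_p − v_c1 = 15500 m/s.
At r₂: circular v_c2 = √(μ/r₂) = 17930 m/s; transfer-aphelion v_a = √[μ(2/r₂ − 1/a_t)] = 8900 m/s.
Δv₂ = v_c2 − v_a = 9025 m/s.
Total Δv = Δv₁ + Δv₂ = 24520 m/s = 24.52 km/s.

Δv_total ≈ 24.52 km/s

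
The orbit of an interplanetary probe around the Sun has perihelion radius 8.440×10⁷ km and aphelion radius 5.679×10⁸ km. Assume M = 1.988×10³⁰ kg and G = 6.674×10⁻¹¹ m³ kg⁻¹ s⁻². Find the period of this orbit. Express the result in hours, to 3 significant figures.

μ = GM = 6.674×10⁻¹¹ × 1.988×10³⁰ = 1.327×10²⁰ m³/s².
Semi-major axis a = (r_p + r_a)/2 = (8.4400×10⁷ + 5.6790×10⁸)/2 = 3.2615×10⁸ km = 3.262×10¹¹ m.
By Kepler's third law T = 2π√(a³/μ) = 2π × 1.617×10⁷ = 1.016×10⁸ s.
= 28220 hours.

T ≈ 28200 hours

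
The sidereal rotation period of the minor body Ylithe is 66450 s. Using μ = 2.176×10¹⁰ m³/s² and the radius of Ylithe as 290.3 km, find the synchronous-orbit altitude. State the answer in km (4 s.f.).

A synchronous orbit has period T, so by Kepler's third law a = (μT²/4π²)^(1/3).
μT²/4π² = 2.176×10¹⁰ × (6.645×10⁴)² / 39.48 = 2.434×10¹⁸ m³.
a = 1.345×10⁶ m = 1345.1 km.
Altitude h = a − R = 1345.1 − 290.3 = 1054.8 km.

h_sync ≈ 1055 km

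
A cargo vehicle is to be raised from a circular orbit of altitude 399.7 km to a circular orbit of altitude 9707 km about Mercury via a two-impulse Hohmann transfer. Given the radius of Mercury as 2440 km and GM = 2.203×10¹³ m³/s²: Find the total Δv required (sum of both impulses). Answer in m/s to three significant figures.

r₁ = 2440 + 399.7 = 2839.7 km = 2.8397×10⁶ m.
r₂ = 2440 + 9707 = 12147 km = 1.2147×10⁷ m.
Transfer ellipse a_t = (r₁ + r₂)/2 = 7.493×10⁶ m.
At r₁: circular v_c1 = √(μ/r₁) = 2785 m/s; transfer-periherm v_p = √[μ(2/r₁ − 1/a_t)] = 3546 m/s.
Δv₁ = v_p − v_c1 = 760.9 m/s.
At r₂: circular v_c2 = √(μ/r₂) = 1347 m/s; transfer-apoherm v_a = √[μ(2/r₂ − 1/a_t)] = 829.0 m/s.
Δv₂ = v_c2 − v_a = 517.7 m/s.
Total Δv = Δv₁ + Δv₂ = 1279 m/s.

Δv_total ≈ 1280 m/s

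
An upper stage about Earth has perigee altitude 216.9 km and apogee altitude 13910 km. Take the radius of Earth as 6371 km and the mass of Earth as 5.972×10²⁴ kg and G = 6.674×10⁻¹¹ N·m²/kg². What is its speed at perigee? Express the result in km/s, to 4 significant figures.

μ = GM = 6.674×10⁻¹¹ × 5.972×10²⁴ = 3.986×10¹⁴ m³/s².
r_p = 6371 + 216.9 = 6587.9 km = 6.5879×10⁶ m.
r_a = 6371 + 13910 = 20281 km = 2.0281×10⁷ m.
Semi-major axis a = (r_p + r_a)/2 = 13434 km = 1.343×10⁷ m.
Vis-viva: v² = μ(2/r − 1/a) = 3.986×10¹⁴ × (3.036×10⁻⁷ − 7.444×10⁻⁸) = 9.133×10⁷ m²/s².
v = 9557 m/s = 9.557 km/s.

v ≈ 9.557 km/s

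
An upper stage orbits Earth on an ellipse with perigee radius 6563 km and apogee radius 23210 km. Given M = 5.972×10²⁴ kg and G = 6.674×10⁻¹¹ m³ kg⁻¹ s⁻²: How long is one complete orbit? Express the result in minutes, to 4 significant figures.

T ≈ 301.3 minutes

μ = GM = 6.674×10⁻¹¹ × 5.972×10²⁴ = 3.986×10¹⁴ m³/s².
Semi-major axis a = (r_p + r_a)/2 = (6563.0 + 23210)/2 = 14886 km = 1.489×10⁷ m.
By Kepler's third law T = 2π√(a³/μ) = 2π × 2.877×10³ = 1.808×10⁴ s.
= 301.3 minutes.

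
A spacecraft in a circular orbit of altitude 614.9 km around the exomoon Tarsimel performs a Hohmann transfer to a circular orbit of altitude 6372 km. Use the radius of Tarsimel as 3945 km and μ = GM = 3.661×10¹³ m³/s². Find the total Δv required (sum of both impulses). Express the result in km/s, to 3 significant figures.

r₁ = 3945 + 614.9 = 4559.9 km = 4.5599×10⁶ m.
r₂ = 3945 + 6372 = 10317 km = 1.0317×10⁷ m.
Transfer ellipse a_t = (r₁ + r₂)/2 = 7.438×10⁶ m.
At r₁: circular v_c1 = √(μ/r₁) = 2833 m/s; transfer-periapsis v_p = √[μ(2/r₁ − 1/a_t)] = 3337 m/s.
Δv₁ = v_p − v_c1 = 503.5 m/s.
At r₂: circular v_c2 = √(μ/r₂) = 1884 m/s; transfer-apoapsis v_a = √[μ(2/r₂ − 1/a_t)] = 1475 m/s.
Δv₂ = v_c2 − v_a = 408.9 m/s.
Total Δv = Δv₁ + Δv₂ = 912.4 m/s = 0.9124 km/s.

Δv_total ≈ 0.912 km/s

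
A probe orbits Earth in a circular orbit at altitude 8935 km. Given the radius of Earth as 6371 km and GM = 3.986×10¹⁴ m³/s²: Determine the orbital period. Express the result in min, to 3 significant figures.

r = 6371 + 8935 = 15306 km = 1.5306×10⁷ m.
Kepler's third law: T = 2π√(r³/μ) = 2π√((1.531×10⁷)³ / 3.986×10¹⁴).
r³/μ = 8.996×10⁶ s², so T = 2π × 2.999×10³ = 1.885×10⁴ s.
Converting: 1.885×10⁴ s ÷ 60.00 = 314.1 min.

T ≈ 314 min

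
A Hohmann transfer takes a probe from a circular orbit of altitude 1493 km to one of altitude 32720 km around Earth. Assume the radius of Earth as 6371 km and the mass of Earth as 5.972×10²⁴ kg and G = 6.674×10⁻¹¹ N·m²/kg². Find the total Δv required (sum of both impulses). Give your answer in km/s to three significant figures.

μ = GM = 6.674×10⁻¹¹ × 5.972×10²⁴ = 3.986×10¹⁴ m³/s².
r₁ = 6371 + 1493 = 7864.0 km = 7.8640×10⁶ m.
r₂ = 6371 + 32720 = 39091 km = 3.9091×10⁷ m.
Transfer ellipse a_t = (r₁ + r₂)/2 = 2.348×10⁷ m.
At r₁: circular v_c1 = √(μ/r₁) = 7119 m/s; transfer-perigee v_p = √[μ(2/r₁ − 1/a_t)] = 9186 m/s.
Δv₁ = v_p − v_c1 = 2067 m/s.
At r₂: circular v_c2 = √(μ/r₂) = 3193 m/s; transfer-apogee v_a = √[μ(2/r₂ − 1/a_t)] = 1848 m/s.
Δv₂ = v_c2 − v_a = 1345 m/s.
Total Δv = Δv₁ + Δv₂ = 3412 m/s = 3.412 km/s.

Δv_total ≈ 3.41 km/s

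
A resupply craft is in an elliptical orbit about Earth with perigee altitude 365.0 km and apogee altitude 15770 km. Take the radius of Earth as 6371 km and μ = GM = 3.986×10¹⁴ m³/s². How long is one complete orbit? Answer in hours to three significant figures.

r_p = 6371 + 365.0 = 6736.0 km = 6.7360×10⁶ m.
r_a = 6371 + 15770 = 22141 km = 2.2141×10⁷ m.
Semi-major axis a = (r_p + r_a)/2 = (6736.0 + 22141)/2 = 14438 km = 1.444×10⁷ m.
By Kepler's third law T = 2π√(a³/μ) = 2π × 2.748×10³ = 1.727×10⁴ s.
= 4.796 hours.

T ≈ 4.80 hours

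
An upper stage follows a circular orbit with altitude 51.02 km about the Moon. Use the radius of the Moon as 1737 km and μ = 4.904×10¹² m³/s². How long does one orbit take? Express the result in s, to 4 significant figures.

r = 1737 + 51.02 = 1788.0 km = 1.7880×10⁶ m.
Kepler's third law: T = 2π√(r³/μ) = 2π√((1.788×10⁶)³ / 4.904×10¹²).
r³/μ = 1.166×10⁶ s², so T = 2π × 1.080×10³ = 6.784×10³ s.

T ≈ 6784 s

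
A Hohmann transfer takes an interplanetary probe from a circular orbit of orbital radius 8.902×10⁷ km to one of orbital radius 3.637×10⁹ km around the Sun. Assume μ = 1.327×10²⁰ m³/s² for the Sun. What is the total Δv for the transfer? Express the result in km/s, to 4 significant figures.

r₁ = 8.902×10⁷ km = 8.902×10¹⁰ m.
r₂ = 3.637×10⁹ km = 3.637×10¹² m.
Transfer ellipse a_t = (r₁ + r₂)/2 = 1.863×10¹² m.
At r₁: circular v_c1 = √(μ/r₁) = 38610 m/s; transfer-perihelion v_p = √[μ(2/r₁ − 1/a_t)] = 53950 m/s.
Δv₁ = v_p − v_c1 = 15340 m/s.
At r₂: circular v_c2 = √(μ/r₂) = 6040 m/s; transfer-aphelion v_a = √[μ(2/r₂ − 1/a_t)] = 1320 m/s.
Δv₂ = v_c2 − v_a = 4720 m/s.
Total Δv = Δv₁ + Δv₂ = 20060 m/s = 20.06 km/s.

Δv_total ≈ 20.06 km/s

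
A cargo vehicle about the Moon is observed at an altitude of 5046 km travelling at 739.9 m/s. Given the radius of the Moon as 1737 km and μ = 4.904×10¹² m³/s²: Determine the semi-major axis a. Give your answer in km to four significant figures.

r = 1737 + 5046 = 6783.0 km = 6.783×10⁶ m.
Vis-viva rearranged: 1/a = 2/r − v²/μ = 2.949×10⁻⁷ − 1.116×10⁻⁷ = 1.832×10⁻⁷ m⁻¹.
a = 5.458×10⁶ m = 5457.9 km.

a ≈ 5458 km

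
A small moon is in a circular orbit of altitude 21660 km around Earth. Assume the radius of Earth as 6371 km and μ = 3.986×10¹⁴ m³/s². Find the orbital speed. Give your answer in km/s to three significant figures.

r = 6371 + 21660 = 28031 km = 2.8031×10⁷ m.
For a circular orbit v = √(μ/r) = √(3.986×10¹⁴ / 2.803×10⁷) = √(1.422×10⁷) = 3771 m/s.
That is 3.771 km/s.

v ≈ 3.77 km/s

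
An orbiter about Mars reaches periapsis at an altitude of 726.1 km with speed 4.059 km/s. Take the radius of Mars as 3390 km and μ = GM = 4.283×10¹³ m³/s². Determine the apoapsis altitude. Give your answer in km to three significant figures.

apoapsis altitude ≈ 12300 km

r_p = 3390 + 726.1 = 4116.1 km = 4.116×10⁶ m.
Specific energy ε = v²/2 − μ/r = -2.168×10⁶ J/kg, so a = −μ/(2ε) = 9.879×10⁶ m.
The apsides satisfy r_p + r_a = 2a, so the apoapsis radius is 2a − r_p = 1.564×10⁷ m = 15642 km.
Apoapsis altitude = 15642 − 3390 = 12252 km.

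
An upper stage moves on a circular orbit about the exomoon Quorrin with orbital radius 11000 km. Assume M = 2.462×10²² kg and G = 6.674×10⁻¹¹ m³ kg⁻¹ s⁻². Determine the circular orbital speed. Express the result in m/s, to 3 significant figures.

μ = GM = 6.674×10⁻¹¹ × 2.462×10²² = 1.643×10¹² m³/s².
r = 11000 km = 1.100×10⁷ m.
For a circular orbit v = √(μ/r) = √(1.643×10¹² / 1.100×10⁷) = √(1.494×10⁵) = 386.5 m/s.

v ≈ 386 m/s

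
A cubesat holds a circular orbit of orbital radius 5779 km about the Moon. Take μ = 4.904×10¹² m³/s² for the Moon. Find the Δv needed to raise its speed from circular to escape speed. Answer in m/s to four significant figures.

Δv ≈ 381.6 m/s

r = 5779 km = 5.779×10⁶ m.
Circular speed v_c = √(μ/r) = 921.2 m/s.
Escape speed v_esc = √(2μ/r) = √2 × v_c = 1303 m/s.
Δv = v_esc − v_c = 381.6 m/s.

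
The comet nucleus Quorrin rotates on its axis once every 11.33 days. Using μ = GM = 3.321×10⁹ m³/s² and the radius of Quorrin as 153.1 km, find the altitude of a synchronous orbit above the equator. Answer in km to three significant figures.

h_sync ≈ 4170 km

T = 11.33 days = 9.789×10⁵ s.
A synchronous orbit has period T, so by Kepler's third law a = (μT²/4π²)^(1/3).
μT²/4π² = 3.321×10⁹ × (9.789×10⁵)² / 39.48 = 8.061×10¹⁹ m³.
a = 4.320×10⁶ m = 4319.8 km.
Altitude h = a − R = 4319.8 − 153.1 = 4166.7 km.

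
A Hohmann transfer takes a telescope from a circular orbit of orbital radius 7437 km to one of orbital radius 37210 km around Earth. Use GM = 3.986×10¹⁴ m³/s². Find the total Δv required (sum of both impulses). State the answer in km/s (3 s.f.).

r₁ = 7437 km = 7.437×10⁶ m.
r₂ = 37210 km = 3.721×10⁷ m.
Transfer ellipse a_t = (r₁ + r₂)/2 = 2.232×10⁷ m.
At r₁: circular v_c1 = √(μ/r₁) = 7321 m/s; transfer-perigee v_p = √[μ(2/r₁ − 1/a_t)] = 9452 m/s.
Δv₁ = v_p − v_c1 = 2131 m/s.
At r₂: circular v_c2 = √(μ/r₂) = 3273 m/s; transfer-apogee v_a = √[μ(2/r₂ − 1/a_t)] = 1889 m/s.
Δv₂ = v_c2 − v_a = 1384 m/s.
Total Δv = Δv₁ + Δv₂ = 3515 m/s = 3.515 km/s.

Δv_total ≈ 3.51 km/s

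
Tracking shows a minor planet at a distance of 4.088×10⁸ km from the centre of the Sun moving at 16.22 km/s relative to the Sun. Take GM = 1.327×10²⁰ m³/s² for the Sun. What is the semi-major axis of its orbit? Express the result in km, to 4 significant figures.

r = 4.088×10¹¹ m.
Vis-viva rearranged: 1/a = 2/r − v²/μ = 4.892×10⁻¹² − 1.983×10⁻¹² = 2.910×10⁻¹² m⁻¹.
a = 3.437×10¹¹ m = 3.4367×10⁸ km.

a ≈ 3.437×10⁸ km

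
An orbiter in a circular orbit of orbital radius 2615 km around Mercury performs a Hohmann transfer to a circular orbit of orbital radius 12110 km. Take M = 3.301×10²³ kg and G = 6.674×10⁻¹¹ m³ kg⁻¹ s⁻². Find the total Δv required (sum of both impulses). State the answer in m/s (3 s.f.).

Δv_total ≈ 1360 m/s

μ = GM = 6.674×10⁻¹¹ × 3.301×10²³ = 2.203×10¹³ m³/s².
r₁ = 2615 km = 2.615×10⁶ m.
r₂ = 12110 km = 1.211×10⁷ m.
Transfer ellipse a_t = (r₁ + r₂)/2 = 7.362×10⁶ m.
At r₁: circular v_c1 = √(μ/r₁) = 2903 m/s; transfer-periherm v_p = √[μ(2/r₁ − 1/a_t)] = 3723 m/s.
Δv₁ = v_p − v_c1 = 820.0 m/s.
At r₂: circular v_c2 = √(μ/r₂) = 1349 m/s; transfer-apoherm v_a = √[μ(2/r₂ − 1/a_t)] = 803.8 m/s.
Δv₂ = v_c2 − v_a = 545.0 m/s.
Total Δv = Δv₁ + Δv₂ = 1365 m/s.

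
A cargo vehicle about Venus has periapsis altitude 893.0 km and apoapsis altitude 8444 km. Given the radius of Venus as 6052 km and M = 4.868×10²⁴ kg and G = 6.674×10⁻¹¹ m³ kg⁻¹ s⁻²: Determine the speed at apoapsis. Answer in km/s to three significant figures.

v ≈ 3.81 km/s

μ = GM = 6.674×10⁻¹¹ × 4.868×10²⁴ = 3.249×10¹⁴ m³/s².
r_p = 6052 + 893.0 = 6945.0 km = 6.9450×10⁶ m.
r_a = 6052 + 8444 = 14496 km = 1.4496×10⁷ m.
Semi-major axis a = (r_p + r_a)/2 = 10720 km = 1.072×10⁷ m.
Vis-viva: v² = μ(2/r − 1/a) = 3.249×10¹⁴ × (1.380×10⁻⁷ − 9.328×10⁻⁸) = 1.452×10⁷ m²/s².
v = 3810 m/s = 3.810 km/s.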